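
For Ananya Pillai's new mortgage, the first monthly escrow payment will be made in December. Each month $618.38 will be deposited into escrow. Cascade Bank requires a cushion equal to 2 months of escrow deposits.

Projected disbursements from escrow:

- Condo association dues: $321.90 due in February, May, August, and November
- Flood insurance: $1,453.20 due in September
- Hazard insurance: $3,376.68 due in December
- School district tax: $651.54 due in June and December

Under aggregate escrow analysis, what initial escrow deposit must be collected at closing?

Cushion = 2 × $618.38 = $1,236.76
Trial balance (start $0, +$618.38 each month, − disbursements):
  Dec: +$618.38 − $4,028.22 → -$3,409.84
  Jan: +$618.38 → -$2,791.46
  Feb: +$618.38 − $321.90 → -$2,494.98
  Mar: +$618.38 → -$1,876.60
  Apr: +$618.38 → -$1,258.22
  May: +$618.38 − $321.90 → -$961.74
  Jun: +$618.38 − $651.54 → -$994.90
  Jul: +$618.38 → -$376.52
  Aug: +$618.38 − $321.90 → -$80.04
  Sep: +$618.38 − $1,453.20 → -$914.86
  Oct: +$618.38 → -$296.48
  Nov: +$618.38 − $321.90 → $0.00
Lowest trial balance = -$3,409.84 (Dec)
Initial deposit = cushion − low point = $1,236.76 − (-$3,409.84) = $4,646.60

$4,646.60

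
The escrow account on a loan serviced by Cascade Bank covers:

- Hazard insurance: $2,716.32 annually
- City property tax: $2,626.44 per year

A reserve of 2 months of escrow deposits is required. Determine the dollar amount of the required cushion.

$890.46

Hazard insurance — $2,716.32
City property tax — $2,626.44
Annual escrow total = $2,716.32 + $2,626.44 = $5,342.76
Per month = $5,342.76 ÷ 12 = $445.23
Reserve = 2 × $445.23 = $890.46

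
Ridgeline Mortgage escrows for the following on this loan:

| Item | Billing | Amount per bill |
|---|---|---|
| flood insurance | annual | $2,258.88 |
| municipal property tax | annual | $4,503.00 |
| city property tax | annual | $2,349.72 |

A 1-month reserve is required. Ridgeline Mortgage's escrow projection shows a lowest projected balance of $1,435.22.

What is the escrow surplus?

$675.92

Flood insurance — $2,258.88 annually
Municipal property tax — $4,503.00 annually
City property tax — $2,349.72 annually
Total annual escrow = $9,111.60
Per month = $9,111.60 ÷ 12 = $759.30
Required cushion = 1 × $759.30 = $759.30
Surplus = $1,435.22 − $759.30 = $675.92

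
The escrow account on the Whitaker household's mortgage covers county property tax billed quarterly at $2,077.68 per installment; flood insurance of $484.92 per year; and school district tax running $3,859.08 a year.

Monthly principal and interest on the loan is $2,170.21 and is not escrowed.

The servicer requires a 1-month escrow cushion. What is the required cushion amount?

$1,054.56

County property tax: $2,077.68 × 4 = $8,310.72 per year
Flood insurance: $484.92 per year
School district tax: $3,859.08 per year
Combined annual = $8,310.72 + $484.92 + $3,859.08 = $12,654.72
Monthly escrow = $12,654.72 / 12 = $1,054.56
Required cushion = 1 × $1,054.56 = $1,054.56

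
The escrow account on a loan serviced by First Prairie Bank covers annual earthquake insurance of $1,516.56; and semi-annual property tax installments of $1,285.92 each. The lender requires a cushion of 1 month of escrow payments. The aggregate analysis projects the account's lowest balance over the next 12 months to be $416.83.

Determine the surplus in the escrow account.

$76.13

Earthquake insurance — $1,516.56/yr
Property tax — $1,285.92 × 2 = $2,571.84/yr
Yearly total = $1,516.56 + $2,571.84 = $4,088.40
Monthly escrow = $4,088.40 ÷ 12 = $340.70
Required reserve = 1 × $340.70 = $340.70
Excess over cushion: $416.83 − $340.70 = $76.13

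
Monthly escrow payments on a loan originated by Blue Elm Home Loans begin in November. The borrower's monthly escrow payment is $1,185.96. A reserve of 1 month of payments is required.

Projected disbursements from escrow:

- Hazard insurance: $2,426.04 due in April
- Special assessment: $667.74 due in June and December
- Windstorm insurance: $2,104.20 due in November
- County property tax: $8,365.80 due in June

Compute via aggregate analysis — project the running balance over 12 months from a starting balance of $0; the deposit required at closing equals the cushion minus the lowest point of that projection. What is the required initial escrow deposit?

Cushion = 1 × $1,185.96 = $1,185.96
Trial balance (start $0, +$1,185.96 each month, − disbursements):
  Nov: +$1,185.96 − $2,104.20 → -$918.24
  Dec: +$1,185.96 − $667.74 → -$400.02
  Jan: +$1,185.96 → $785.94
  Feb: +$1,185.96 → $1,971.90
  Mar: +$1,185.96 → $3,157.86
  Apr: +$1,185.96 − $2,426.04 → $1,917.78
  May: +$1,185.96 → $3,103.74
  Jun: +$1,185.96 − $9,033.54 → -$4,743.84
  Jul: +$1,185.96 → -$3,557.88
  Aug: +$1,185.96 → -$2,371.92
  Sep: +$1,185.96 → -$1,185.96
  Oct: +$1,185.96 → $0.00
Lowest trial balance = -$4,743.84 (Jun)
Initial deposit = cushion − low point = $1,185.96 − (-$4,743.84) = $5,929.80

$5,929.80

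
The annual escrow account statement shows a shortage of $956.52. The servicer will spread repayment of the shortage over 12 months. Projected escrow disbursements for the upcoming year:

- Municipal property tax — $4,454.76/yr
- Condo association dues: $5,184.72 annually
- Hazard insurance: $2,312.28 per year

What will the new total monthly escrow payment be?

$1,075.69

Municipal property tax: $4,454.76/yr
Condo association dues: $5,184.72/yr
Hazard insurance: $2,312.28/yr
Combined annual = $4,454.76 + $5,184.72 + $2,312.28 = $11,951.76
Monthly = $11,951.76 ÷ 12 = $995.98
Shortage per month = $956.52 / 12 = $79.71
New monthly escrow = $995.98 + $79.71 = $1,075.69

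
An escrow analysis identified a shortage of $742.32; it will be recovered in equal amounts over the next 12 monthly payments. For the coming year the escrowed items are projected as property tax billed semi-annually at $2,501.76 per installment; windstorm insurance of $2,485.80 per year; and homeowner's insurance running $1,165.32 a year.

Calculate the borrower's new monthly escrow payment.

$783.08

Property tax = $2,501.76 × 2 = $5,003.52 per year
Windstorm insurance = $2,485.80 per year
Homeowner's insurance = $1,165.32 per year
Yearly total = $8,654.64
Monthly = $8,654.64 ÷ 12 = $721.22
Monthly shortage recovery: $742.32 / 12 = $61.86
Adjusted monthly = $721.22 + $61.86 = $783.08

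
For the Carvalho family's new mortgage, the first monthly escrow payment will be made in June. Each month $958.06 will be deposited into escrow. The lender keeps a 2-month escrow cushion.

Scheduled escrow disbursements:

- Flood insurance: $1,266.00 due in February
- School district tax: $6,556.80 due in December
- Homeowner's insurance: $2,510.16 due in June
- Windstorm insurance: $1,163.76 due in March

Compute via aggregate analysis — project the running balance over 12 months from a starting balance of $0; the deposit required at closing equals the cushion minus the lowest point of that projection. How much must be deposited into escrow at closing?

$4,276.66

Cushion = 2 × $958.06 = $1,916.12
Trial balance (start $0, +$958.06 each month, − disbursements):
  Jun: +$958.06 − $2,510.16 → -$1,552.10
  Jul: +$958.06 → -$594.04
  Aug: +$958.06 → $364.02
  Sep: +$958.06 → $1,322.08
  Oct: +$958.06 → $2,280.14
  Nov: +$958.06 → $3,238.20
  Dec: +$958.06 − $6,556.80 → -$2,360.54
  Jan: +$958.06 → -$1,402.48
  Feb: +$958.06 − $1,266.00 → -$1,710.42
  Mar: +$958.06 − $1,163.76 → -$1,916.12
  Apr: +$958.06 → -$958.06
  May: +$958.06 → $0.00
Lowest trial balance = -$2,360.54 (Dec)
Initial deposit = cushion − low point = $1,916.12 − (-$2,360.54) = $4,276.66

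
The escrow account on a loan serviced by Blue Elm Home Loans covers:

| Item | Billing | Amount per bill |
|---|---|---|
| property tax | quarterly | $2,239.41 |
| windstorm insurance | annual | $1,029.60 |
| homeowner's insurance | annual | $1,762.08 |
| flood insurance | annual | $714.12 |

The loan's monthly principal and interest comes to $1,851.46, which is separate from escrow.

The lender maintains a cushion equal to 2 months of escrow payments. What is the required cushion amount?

$2,077.24

Property tax = $2,239.41 × 4 = $8,957.64
Windstorm insurance = $1,029.60
Homeowner's insurance = $1,762.08
Flood insurance = $714.12
Yearly total = $8,957.64 + $1,029.60 + $1,762.08 + $714.12 = $12,463.44
Base monthly escrow = $12,463.44 / 12 = $1,038.62
Reserve = 2 × $1,038.62 = $2,077.24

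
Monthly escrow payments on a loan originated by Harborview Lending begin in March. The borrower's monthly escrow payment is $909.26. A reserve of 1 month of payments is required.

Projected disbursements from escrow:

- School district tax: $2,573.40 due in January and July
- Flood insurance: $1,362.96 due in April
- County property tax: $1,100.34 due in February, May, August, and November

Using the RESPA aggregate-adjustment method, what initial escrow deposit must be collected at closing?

Cushion = 1 × $909.26 = $909.26
Trial balance (start $0, +$909.26 each month, − disbursements):
  Mar: +$909.26 → $909.26
  Apr: +$909.26 − $1,362.96 → $455.56
  May: +$909.26 − $1,100.34 → $264.48
  Jun: +$909.26 → $1,173.74
  Jul: +$909.26 − $2,573.40 → -$490.40
  Aug: +$909.26 − $1,100.34 → -$681.48
  Sep: +$909.26 → $227.78
  Oct: +$909.26 → $1,137.04
  Nov: +$909.26 − $1,100.34 → $945.96
  Dec: +$909.26 → $1,855.22
  Jan: +$909.26 − $2,573.40 → $191.08
  Feb: +$909.26 − $1,100.34 → $0.00
Lowest trial balance = -$681.48 (Aug)
Initial deposit = cushion − low point = $909.26 − (-$681.48) = $1,590.74

$1,590.74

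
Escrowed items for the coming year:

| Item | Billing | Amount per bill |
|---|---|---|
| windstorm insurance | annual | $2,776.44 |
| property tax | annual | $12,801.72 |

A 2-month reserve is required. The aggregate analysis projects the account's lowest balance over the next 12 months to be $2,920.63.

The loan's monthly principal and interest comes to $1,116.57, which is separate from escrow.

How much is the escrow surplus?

$324.27

Windstorm insurance — $2,776.44
Property tax — $12,801.72
Total annual escrow = $15,578.16
Monthly = $15,578.16 / 12 = $1,298.18
Required cushion = 2 × $1,298.18 = $2,596.36
Excess over cushion: $2,920.63 − $2,596.36 = $324.27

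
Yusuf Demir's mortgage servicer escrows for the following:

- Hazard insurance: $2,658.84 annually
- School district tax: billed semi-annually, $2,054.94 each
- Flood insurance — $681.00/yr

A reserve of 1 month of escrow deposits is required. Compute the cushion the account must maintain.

$620.81

Hazard insurance: $2,658.84 per year
School district tax: $2,054.94 × 2 = $4,109.88 per year
Flood insurance: $681.00 per year
Total per year = $7,449.72
Monthly = $7,449.72 ÷ 12 = $620.81
Cushion = 1 × $620.81 = $620.81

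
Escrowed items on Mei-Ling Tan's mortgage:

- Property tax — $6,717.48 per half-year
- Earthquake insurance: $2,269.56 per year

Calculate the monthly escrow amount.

Property tax: $6,717.48 × 2 = $13,434.96 per year
Earthquake insurance: $2,269.56 per year
Combined annual = $13,434.96 + $2,269.56 = $15,704.52
Per month = $15,704.52 / 12 = $1,308.71

$1,308.71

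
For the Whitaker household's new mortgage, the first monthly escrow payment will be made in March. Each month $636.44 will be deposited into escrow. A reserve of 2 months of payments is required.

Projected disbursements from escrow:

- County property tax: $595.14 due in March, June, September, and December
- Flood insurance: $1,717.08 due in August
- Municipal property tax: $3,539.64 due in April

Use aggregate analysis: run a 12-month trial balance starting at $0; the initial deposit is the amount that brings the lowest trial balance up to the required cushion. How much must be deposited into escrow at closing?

$4,134.78

Cushion = 2 × $636.44 = $1,272.88
Trial balance (start $0, +$636.44 each month, − disbursements):
  Mar: +$636.44 − $595.14 → $41.30
  Apr: +$636.44 − $3,539.64 → -$2,861.90
  May: +$636.44 → -$2,225.46
  Jun: +$636.44 − $595.14 → -$2,184.16
  Jul: +$636.44 → -$1,547.72
  Aug: +$636.44 − $1,717.08 → -$2,628.36
  Sep: +$636.44 − $595.14 → -$2,587.06
  Oct: +$636.44 → -$1,950.62
  Nov: +$636.44 → -$1,314.18
  Dec: +$636.44 − $595.14 → -$1,272.88
  Jan: +$636.44 → -$636.44
  Feb: +$636.44 → $0.00
Lowest trial balance = -$2,861.90 (Apr)
Initial deposit = cushion − low point = $1,272.88 − (-$2,861.90) = $4,134.78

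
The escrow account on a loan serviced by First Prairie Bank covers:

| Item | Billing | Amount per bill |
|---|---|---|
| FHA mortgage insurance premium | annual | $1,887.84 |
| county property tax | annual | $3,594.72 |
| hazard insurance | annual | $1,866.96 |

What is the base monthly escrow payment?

$612.46

FHA mortgage insurance premium = $1,887.84 per year
County property tax = $3,594.72 per year
Hazard insurance = $1,866.96 per year
Yearly total = $7,349.52
Monthly = $7,349.52 / 12 = $612.46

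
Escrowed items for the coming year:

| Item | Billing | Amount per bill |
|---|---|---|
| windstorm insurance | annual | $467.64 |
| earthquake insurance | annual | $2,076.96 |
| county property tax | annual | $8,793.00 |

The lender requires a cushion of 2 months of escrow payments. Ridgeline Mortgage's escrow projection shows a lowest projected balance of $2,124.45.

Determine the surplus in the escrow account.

$234.85

Windstorm insurance: $467.64/yr
Earthquake insurance: $2,076.96/yr
County property tax: $8,793.00/yr
Annual escrow total = $467.64 + $2,076.96 + $8,793.00 = $11,337.60
Per month = $11,337.60 ÷ 12 = $944.80
Cushion = 2 × $944.80 = $1,889.60
Excess over cushion: $2,124.45 − $1,889.60 = $234.85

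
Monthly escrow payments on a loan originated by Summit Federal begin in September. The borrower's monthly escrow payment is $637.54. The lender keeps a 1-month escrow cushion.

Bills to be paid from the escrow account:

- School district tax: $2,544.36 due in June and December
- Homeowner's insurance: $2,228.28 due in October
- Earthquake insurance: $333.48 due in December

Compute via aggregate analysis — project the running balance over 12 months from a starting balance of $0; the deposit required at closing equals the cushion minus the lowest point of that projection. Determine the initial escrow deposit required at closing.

Cushion = 1 × $637.54 = $637.54
Trial balance (start $0, +$637.54 each month, − disbursements):
  Sep: +$637.54 → $637.54
  Oct: +$637.54 − $2,228.28 → -$953.20
  Nov: +$637.54 → -$315.66
  Dec: +$637.54 − $2,877.84 → -$2,555.96
  Jan: +$637.54 → -$1,918.42
  Feb: +$637.54 → -$1,280.88
  Mar: +$637.54 → -$643.34
  Apr: +$637.54 → -$5.80
  May: +$637.54 → $631.74
  Jun: +$637.54 − $2,544.36 → -$1,275.08
  Jul: +$637.54 → -$637.54
  Aug: +$637.54 → $0.00
Lowest trial balance = -$2,555.96 (Dec)
Initial deposit = cushion − low point = $637.54 − (-$2,555.96) = $3,193.50

$3,193.50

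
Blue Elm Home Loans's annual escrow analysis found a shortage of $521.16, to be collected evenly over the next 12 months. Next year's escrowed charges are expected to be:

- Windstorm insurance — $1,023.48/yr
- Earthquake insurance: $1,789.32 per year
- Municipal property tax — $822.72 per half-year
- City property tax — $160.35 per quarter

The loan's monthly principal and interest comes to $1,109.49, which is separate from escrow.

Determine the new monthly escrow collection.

Windstorm insurance = $1,023.48/yr
Earthquake insurance = $1,789.32/yr
Municipal property tax = $822.72 × 2 = $1,645.44/yr
City property tax = $160.35 × 4 = $641.40/yr
Yearly total = $1,023.48 + $1,789.32 + $1,645.44 + $641.40 = $5,099.64
Monthly = $5,099.64 ÷ 12 = $424.97
Monthly shortage recovery: $521.16 ÷ 12 = $43.43
New monthly escrow = $424.97 + $43.43 = $468.40

$468.40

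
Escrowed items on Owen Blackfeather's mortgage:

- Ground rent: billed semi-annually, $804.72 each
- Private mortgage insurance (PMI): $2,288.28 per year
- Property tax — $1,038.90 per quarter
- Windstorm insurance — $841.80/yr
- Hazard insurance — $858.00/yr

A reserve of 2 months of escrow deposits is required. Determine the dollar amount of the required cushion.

$1,625.52

Ground rent — $804.72 × 2 = $1,609.44 per year
Private mortgage insurance (PMI) — $2,288.28 per year
Property tax — $1,038.90 × 4 = $4,155.60 per year
Windstorm insurance — $841.80 per year
Hazard insurance — $858.00 per year
Combined annual = $1,609.44 + $2,288.28 + $4,155.60 + $841.80 + $858.00 = $9,753.12
Base monthly escrow = $9,753.12 / 12 = $812.76
Cushion = 2 × $812.76 = $1,625.52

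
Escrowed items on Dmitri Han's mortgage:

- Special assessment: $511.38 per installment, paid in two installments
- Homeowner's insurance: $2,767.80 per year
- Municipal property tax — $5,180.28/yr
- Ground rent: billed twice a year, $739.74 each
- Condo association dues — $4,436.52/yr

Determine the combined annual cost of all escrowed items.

$14,886.84

Special assessment: $511.38 × 2 = $1,022.76 per year
Homeowner's insurance: $2,767.80 per year
Municipal property tax: $5,180.28 per year
Ground rent: $739.74 × 2 = $1,479.48 per year
Condo association dues: $4,436.52 per year
Annual escrow total = $1,022.76 + $2,767.80 + $5,180.28 + $1,479.48 + $4,436.52 = $14,886.84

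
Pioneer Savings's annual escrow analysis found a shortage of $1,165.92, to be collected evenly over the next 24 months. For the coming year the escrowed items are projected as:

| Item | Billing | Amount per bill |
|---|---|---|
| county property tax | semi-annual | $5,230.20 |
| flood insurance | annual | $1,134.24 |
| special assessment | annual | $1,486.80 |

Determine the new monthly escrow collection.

County property tax: $5,230.20 × 2 = $10,460.40 annually
Flood insurance: $1,134.24 annually
Special assessment: $1,486.80 annually
Total annual escrow = $10,460.40 + $1,134.24 + $1,486.80 = $13,081.44
Monthly escrow = $13,081.44 ÷ 12 = $1,090.12
Shortage per month = $1,165.92 / 24 = $48.58
New monthly escrow = $1,090.12 + $48.58 = $1,138.70

$1,138.70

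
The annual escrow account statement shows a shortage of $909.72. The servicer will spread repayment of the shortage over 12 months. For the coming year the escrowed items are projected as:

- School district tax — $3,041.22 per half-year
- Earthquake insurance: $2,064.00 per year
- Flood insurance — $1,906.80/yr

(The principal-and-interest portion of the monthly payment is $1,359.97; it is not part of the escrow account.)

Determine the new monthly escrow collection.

$913.58

School district tax — $3,041.22 × 2 = $6,082.44/yr
Earthquake insurance — $2,064.00/yr
Flood insurance — $1,906.80/yr
Combined annual = $6,082.44 + $2,064.00 + $1,906.80 = $10,053.24
Base monthly escrow = $10,053.24 ÷ 12 = $837.77
Shortage spread = $909.72 / 12 = $75.81/mo
Adjusted monthly = $837.77 + $75.81 = $913.58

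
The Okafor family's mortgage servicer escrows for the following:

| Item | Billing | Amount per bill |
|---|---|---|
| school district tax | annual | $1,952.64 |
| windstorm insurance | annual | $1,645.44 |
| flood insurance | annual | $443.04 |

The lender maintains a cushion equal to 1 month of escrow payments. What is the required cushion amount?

$336.76

School district tax — $1,952.64
Windstorm insurance — $1,645.44
Flood insurance — $443.04
Yearly total = $1,952.64 + $1,645.44 + $443.04 = $4,041.12
Base monthly escrow = $4,041.12 ÷ 12 = $336.76
Required cushion = 1 × $336.76 = $336.76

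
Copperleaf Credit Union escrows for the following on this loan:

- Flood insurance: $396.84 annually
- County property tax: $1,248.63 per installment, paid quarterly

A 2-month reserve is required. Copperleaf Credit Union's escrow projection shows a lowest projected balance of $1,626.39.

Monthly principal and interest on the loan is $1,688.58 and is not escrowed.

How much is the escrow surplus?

$727.83

Flood insurance — $396.84 annually
County property tax — $1,248.63 × 4 = $4,994.52 annually
Total per year = $396.84 + $4,994.52 = $5,391.36
Base monthly escrow = $5,391.36 ÷ 12 = $449.28
Required reserve = 2 × $449.28 = $898.56
Excess over cushion: $1,626.39 − $898.56 = $727.83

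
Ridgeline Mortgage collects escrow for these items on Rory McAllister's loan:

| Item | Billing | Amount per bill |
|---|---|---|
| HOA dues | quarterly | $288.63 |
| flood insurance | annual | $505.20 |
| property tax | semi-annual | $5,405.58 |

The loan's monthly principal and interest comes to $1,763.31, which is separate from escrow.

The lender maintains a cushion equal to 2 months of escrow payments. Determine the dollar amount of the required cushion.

HOA dues: $288.63 × 4 = $1,154.52/yr
Flood insurance: $505.20/yr
Property tax: $5,405.58 × 2 = $10,811.16/yr
Total annual escrow = $1,154.52 + $505.20 + $10,811.16 = $12,470.88
Per month = $12,470.88 ÷ 12 = $1,039.24
Required cushion = 2 × $1,039.24 = $2,078.48

$2,078.48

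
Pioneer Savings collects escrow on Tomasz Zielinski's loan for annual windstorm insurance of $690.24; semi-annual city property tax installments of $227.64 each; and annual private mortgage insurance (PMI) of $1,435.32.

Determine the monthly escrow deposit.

$215.07

Windstorm insurance = $690.24/yr
City property tax = $227.64 × 2 = $455.28/yr
Private mortgage insurance (PMI) = $1,435.32/yr
Annual escrow total = $2,580.84
Monthly escrow = $2,580.84 ÷ 12 = $215.07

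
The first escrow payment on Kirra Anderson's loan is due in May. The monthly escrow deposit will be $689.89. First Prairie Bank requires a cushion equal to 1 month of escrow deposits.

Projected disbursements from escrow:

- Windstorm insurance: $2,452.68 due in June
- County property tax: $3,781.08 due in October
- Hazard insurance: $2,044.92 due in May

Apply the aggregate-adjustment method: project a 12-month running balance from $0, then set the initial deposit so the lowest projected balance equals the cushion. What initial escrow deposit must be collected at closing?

$4,829.23

Cushion = 1 × $689.89 = $689.89
Trial balance (start $0, +$689.89 each month, − disbursements):
  May: +$689.89 − $2,044.92 → -$1,355.03
  Jun: +$689.89 − $2,452.68 → -$3,117.82
  Jul: +$689.89 → -$2,427.93
  Aug: +$689.89 → -$1,738.04
  Sep: +$689.89 → -$1,048.15
  Oct: +$689.89 − $3,781.08 → -$4,139.34
  Nov: +$689.89 → -$3,449.45
  Dec: +$689.89 → -$2,759.56
  Jan: +$689.89 → -$2,069.67
  Feb: +$689.89 → -$1,379.78
  Mar: +$689.89 → -$689.89
  Apr: +$689.89 → $0.00
Lowest trial balance = -$4,139.34 (Oct)
Initial deposit = cushion − low point = $689.89 − (-$4,139.34) = $4,829.23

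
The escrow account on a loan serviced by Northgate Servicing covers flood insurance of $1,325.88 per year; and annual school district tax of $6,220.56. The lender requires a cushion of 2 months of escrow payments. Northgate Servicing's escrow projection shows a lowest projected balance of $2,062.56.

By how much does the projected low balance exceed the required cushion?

Flood insurance — $1,325.88 per year
School district tax — $6,220.56 per year
Annual escrow total = $7,546.44
Per month = $7,546.44 ÷ 12 = $628.87
Required reserve = 2 × $628.87 = $1,257.74
Excess over cushion: $2,062.56 − $1,257.74 = $804.82

$804.82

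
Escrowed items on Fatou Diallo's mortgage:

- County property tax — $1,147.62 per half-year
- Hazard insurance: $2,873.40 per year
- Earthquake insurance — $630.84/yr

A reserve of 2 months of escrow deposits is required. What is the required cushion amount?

$966.58

County property tax: $1,147.62 × 2 = $2,295.24 annually
Hazard insurance: $2,873.40 annually
Earthquake insurance: $630.84 annually
Yearly total = $2,295.24 + $2,873.40 + $630.84 = $5,799.48
Per month = $5,799.48 / 12 = $483.29
Reserve = 2 × $483.29 = $966.58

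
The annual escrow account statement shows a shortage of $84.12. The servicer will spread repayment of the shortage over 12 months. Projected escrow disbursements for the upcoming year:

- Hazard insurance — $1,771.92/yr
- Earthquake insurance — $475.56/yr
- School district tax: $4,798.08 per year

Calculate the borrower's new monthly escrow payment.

$594.14

Hazard insurance = $1,771.92 per year
Earthquake insurance = $475.56 per year
School district tax = $4,798.08 per year
Combined annual = $1,771.92 + $475.56 + $4,798.08 = $7,045.56
Monthly escrow = $7,045.56 ÷ 12 = $587.13
Monthly shortage recovery: $84.12 / 12 = $7.01
Adjusted monthly = $587.13 + $7.01 = $594.14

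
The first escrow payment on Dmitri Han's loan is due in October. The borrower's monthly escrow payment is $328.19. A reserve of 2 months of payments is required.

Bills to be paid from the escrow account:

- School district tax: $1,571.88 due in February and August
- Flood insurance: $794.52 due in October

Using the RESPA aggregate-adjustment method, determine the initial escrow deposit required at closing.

Cushion = 2 × $328.19 = $656.38
Trial balance (start $0, +$328.19 each month, − disbursements):
  Oct: +$328.19 − $794.52 → -$466.33
  Nov: +$328.19 → -$138.14
  Dec: +$328.19 → $190.05
  Jan: +$328.19 → $518.24
  Feb: +$328.19 − $1,571.88 → -$725.45
  Mar: +$328.19 → -$397.26
  Apr: +$328.19 → -$69.07
  May: +$328.19 → $259.12
  Jun: +$328.19 → $587.31
  Jul: +$328.19 → $915.50
  Aug: +$328.19 − $1,571.88 → -$328.19
  Sep: +$328.19 → $0.00
Lowest trial balance = -$725.45 (Feb)
Initial deposit = cushion − low point = $656.38 − (-$725.45) = $1,381.83

$1,381.83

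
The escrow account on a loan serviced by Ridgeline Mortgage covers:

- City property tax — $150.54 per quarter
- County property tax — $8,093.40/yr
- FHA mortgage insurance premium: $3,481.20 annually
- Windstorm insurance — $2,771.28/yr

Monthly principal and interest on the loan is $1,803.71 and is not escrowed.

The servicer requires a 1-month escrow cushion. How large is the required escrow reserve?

$1,245.67

City property tax: $150.54 × 4 = $602.16/yr
County property tax: $8,093.40/yr
FHA mortgage insurance premium: $3,481.20/yr
Windstorm insurance: $2,771.28/yr
Total per year = $602.16 + $8,093.40 + $3,481.20 + $2,771.28 = $14,948.04
Base monthly escrow = $14,948.04 ÷ 12 = $1,245.67
Required cushion = 1 × $1,245.67 = $1,245.67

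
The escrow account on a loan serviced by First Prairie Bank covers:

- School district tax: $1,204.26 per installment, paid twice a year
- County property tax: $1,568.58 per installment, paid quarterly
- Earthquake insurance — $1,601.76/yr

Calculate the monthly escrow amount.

School district tax: $1,204.26 × 2 = $2,408.52
County property tax: $1,568.58 × 4 = $6,274.32
Earthquake insurance: $1,601.76
Total annual escrow = $2,408.52 + $6,274.32 + $1,601.76 = $10,284.60
Per month = $10,284.60 ÷ 12 = $857.05

$857.05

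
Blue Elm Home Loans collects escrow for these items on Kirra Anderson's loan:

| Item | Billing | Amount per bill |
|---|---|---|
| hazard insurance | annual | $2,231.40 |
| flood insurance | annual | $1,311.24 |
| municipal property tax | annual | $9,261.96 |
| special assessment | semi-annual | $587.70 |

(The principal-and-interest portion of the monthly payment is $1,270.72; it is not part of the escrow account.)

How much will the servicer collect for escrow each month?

$1,165.00

Hazard insurance: $2,231.40
Flood insurance: $1,311.24
Municipal property tax: $9,261.96
Special assessment: $587.70 × 2 = $1,175.40
Total per year = $2,231.40 + $1,311.24 + $9,261.96 + $1,175.40 = $13,980.00
Monthly escrow = $13,980.00 ÷ 12 = $1,165.00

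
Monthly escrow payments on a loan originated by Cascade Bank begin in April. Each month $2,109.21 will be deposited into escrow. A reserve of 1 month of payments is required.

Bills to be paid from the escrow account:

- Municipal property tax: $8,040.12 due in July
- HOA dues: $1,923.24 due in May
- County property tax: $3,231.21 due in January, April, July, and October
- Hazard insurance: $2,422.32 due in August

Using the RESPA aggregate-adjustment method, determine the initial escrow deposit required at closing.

$10,411.26

Cushion = 1 × $2,109.21 = $2,109.21
Trial balance (start $0, +$2,109.21 each month, − disbursements):
  Apr: +$2,109.21 − $3,231.21 → -$1,122.00
  May: +$2,109.21 − $1,923.24 → -$936.03
  Jun: +$2,109.21 → $1,173.18
  Jul: +$2,109.21 − $11,271.33 → -$7,988.94
  Aug: +$2,109.21 − $2,422.32 → -$8,302.05
  Sep: +$2,109.21 → -$6,192.84
  Oct: +$2,109.21 − $3,231.21 → -$7,314.84
  Nov: +$2,109.21 → -$5,205.63
  Dec: +$2,109.21 → -$3,096.42
  Jan: +$2,109.21 − $3,231.21 → -$4,218.42
  Feb: +$2,109.21 → -$2,109.21
  Mar: +$2,109.21 → $0.00
Lowest trial balance = -$8,302.05 (Aug)
Initial deposit = cushion − low point = $2,109.21 − (-$8,302.05) = $10,411.26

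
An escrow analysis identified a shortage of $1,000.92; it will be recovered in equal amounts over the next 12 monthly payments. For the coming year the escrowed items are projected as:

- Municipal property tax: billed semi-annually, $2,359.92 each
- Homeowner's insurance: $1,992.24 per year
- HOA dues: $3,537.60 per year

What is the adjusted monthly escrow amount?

$937.55

Municipal property tax — $2,359.92 × 2 = $4,719.84 per year
Homeowner's insurance — $1,992.24 per year
HOA dues — $3,537.60 per year
Total annual escrow = $4,719.84 + $1,992.24 + $3,537.60 = $10,249.68
Monthly = $10,249.68 / 12 = $854.14
Shortage per month = $1,000.92 / 12 = $83.41
Adjusted monthly = $854.14 + $83.41 = $937.55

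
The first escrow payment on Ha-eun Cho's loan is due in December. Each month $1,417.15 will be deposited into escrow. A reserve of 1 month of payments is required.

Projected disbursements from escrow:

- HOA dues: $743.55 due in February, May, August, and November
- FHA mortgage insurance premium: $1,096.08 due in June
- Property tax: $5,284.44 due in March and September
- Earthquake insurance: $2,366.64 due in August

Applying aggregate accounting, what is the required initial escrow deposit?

Cushion = 1 × $1,417.15 = $1,417.15
Trial balance (start $0, +$1,417.15 each month, − disbursements):
  Dec: +$1,417.15 → $1,417.15
  Jan: +$1,417.15 → $2,834.30
  Feb: +$1,417.15 − $743.55 → $3,507.90
  Mar: +$1,417.15 − $5,284.44 → -$359.39
  Apr: +$1,417.15 → $1,057.76
  May: +$1,417.15 − $743.55 → $1,731.36
  Jun: +$1,417.15 − $1,096.08 → $2,052.43
  Jul: +$1,417.15 → $3,469.58
  Aug: +$1,417.15 − $3,110.19 → $1,776.54
  Sep: +$1,417.15 − $5,284.44 → -$2,090.75
  Oct: +$1,417.15 → -$673.60
  Nov: +$1,417.15 − $743.55 → $0.00
Lowest trial balance = -$2,090.75 (Sep)
Initial deposit = cushion − low point = $1,417.15 − (-$2,090.75) = $3,507.90

$3,507.90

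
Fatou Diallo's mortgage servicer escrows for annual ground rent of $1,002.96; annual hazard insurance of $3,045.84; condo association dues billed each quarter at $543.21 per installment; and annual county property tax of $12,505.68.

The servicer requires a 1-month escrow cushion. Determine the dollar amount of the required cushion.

Ground rent: $1,002.96
Hazard insurance: $3,045.84
Condo association dues: $543.21 × 4 = $2,172.84
County property tax: $12,505.68
Yearly total = $1,002.96 + $3,045.84 + $2,172.84 + $12,505.68 = $18,727.32
Base monthly escrow = $18,727.32 / 12 = $1,560.61
Reserve = 1 × $1,560.61 = $1,560.61

$1,560.61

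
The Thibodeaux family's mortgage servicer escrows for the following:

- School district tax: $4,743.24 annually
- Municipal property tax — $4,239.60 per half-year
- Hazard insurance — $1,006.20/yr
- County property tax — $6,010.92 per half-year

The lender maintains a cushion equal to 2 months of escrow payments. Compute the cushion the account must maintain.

$4,375.08

School district tax — $4,743.24
Municipal property tax — $4,239.60 × 2 = $8,479.20
Hazard insurance — $1,006.20
County property tax — $6,010.92 × 2 = $12,021.84
Combined annual = $4,743.24 + $8,479.20 + $1,006.20 + $12,021.84 = $26,250.48
Base monthly escrow = $26,250.48 ÷ 12 = $2,187.54
Reserve = 2 × $2,187.54 = $4,375.08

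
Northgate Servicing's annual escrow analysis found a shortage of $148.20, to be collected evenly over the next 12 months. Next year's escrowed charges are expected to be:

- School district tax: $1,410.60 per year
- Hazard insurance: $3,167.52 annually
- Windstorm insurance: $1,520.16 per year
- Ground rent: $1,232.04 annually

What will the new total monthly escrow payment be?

$623.21

School district tax = $1,410.60
Hazard insurance = $3,167.52
Windstorm insurance = $1,520.16
Ground rent = $1,232.04
Total annual escrow = $1,410.60 + $3,167.52 + $1,520.16 + $1,232.04 = $7,330.32
Monthly escrow = $7,330.32 / 12 = $610.86
Monthly shortage recovery: $148.20 / 12 = $12.35
Adjusted monthly = $610.86 + $12.35 = $623.21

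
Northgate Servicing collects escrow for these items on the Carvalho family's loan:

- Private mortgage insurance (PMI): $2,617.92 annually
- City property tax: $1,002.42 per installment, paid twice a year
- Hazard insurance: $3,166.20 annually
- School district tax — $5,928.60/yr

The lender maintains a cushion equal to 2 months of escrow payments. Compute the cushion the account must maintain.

$2,286.26

Private mortgage insurance (PMI): $2,617.92 per year
City property tax: $1,002.42 × 2 = $2,004.84 per year
Hazard insurance: $3,166.20 per year
School district tax: $5,928.60 per year
Annual escrow total = $2,617.92 + $2,004.84 + $3,166.20 + $5,928.60 = $13,717.56
Base monthly escrow = $13,717.56 ÷ 12 = $1,143.13
Required cushion = 2 × $1,143.13 = $2,286.26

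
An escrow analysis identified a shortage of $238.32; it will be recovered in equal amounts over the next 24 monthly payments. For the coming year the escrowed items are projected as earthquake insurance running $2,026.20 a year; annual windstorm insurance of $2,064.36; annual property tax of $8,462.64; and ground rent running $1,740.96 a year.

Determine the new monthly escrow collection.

$1,201.11

Earthquake insurance — $2,026.20/yr
Windstorm insurance — $2,064.36/yr
Property tax — $8,462.64/yr
Ground rent — $1,740.96/yr
Yearly total = $2,026.20 + $2,064.36 + $8,462.64 + $1,740.96 = $14,294.16
Monthly = $14,294.16 / 12 = $1,191.18
Shortage spread = $238.32 / 24 = $9.93/mo
Adjusted monthly = $1,191.18 + $9.93 = $1,201.11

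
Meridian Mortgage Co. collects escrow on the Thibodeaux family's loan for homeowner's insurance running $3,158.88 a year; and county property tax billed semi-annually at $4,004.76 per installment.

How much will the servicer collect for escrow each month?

Homeowner's insurance: $3,158.88/yr
County property tax: $4,004.76 × 2 = $8,009.52/yr
Total per year = $3,158.88 + $8,009.52 = $11,168.40
Base monthly escrow = $11,168.40 ÷ 12 = $930.70

$930.70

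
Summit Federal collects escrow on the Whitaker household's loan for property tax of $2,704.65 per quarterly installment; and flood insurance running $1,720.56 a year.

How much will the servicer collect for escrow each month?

Property tax = $2,704.65 × 4 = $10,818.60/yr
Flood insurance = $1,720.56/yr
Total annual escrow = $10,818.60 + $1,720.56 = $12,539.16
Monthly = $12,539.16 ÷ 12 = $1,044.93

$1,044.93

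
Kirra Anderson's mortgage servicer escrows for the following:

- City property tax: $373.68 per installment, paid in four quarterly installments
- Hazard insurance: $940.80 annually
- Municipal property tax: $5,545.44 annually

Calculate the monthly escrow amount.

City property tax: $373.68 × 4 = $1,494.72/yr
Hazard insurance: $940.80/yr
Municipal property tax: $5,545.44/yr
Annual escrow total = $1,494.72 + $940.80 + $5,545.44 = $7,980.96
Base monthly escrow = $7,980.96 ÷ 12 = $665.08

$665.08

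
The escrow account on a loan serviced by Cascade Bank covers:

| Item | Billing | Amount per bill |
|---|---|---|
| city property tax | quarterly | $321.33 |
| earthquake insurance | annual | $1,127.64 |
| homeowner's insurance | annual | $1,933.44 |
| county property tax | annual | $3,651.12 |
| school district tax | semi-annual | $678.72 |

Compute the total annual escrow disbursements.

City property tax = $321.33 × 4 = $1,285.32/yr
Earthquake insurance = $1,127.64/yr
Homeowner's insurance = $1,933.44/yr
County property tax = $3,651.12/yr
School district tax = $678.72 × 2 = $1,357.44/yr
Total per year = $1,285.32 + $1,127.64 + $1,933.44 + $3,651.12 + $1,357.44 = $9,354.96

$9,354.96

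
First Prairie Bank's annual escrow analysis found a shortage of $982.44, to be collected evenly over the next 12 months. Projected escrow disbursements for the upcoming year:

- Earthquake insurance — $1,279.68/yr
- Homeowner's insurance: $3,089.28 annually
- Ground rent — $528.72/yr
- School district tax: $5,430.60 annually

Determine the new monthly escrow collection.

$942.56

Earthquake insurance = $1,279.68 annually
Homeowner's insurance = $3,089.28 annually
Ground rent = $528.72 annually
School district tax = $5,430.60 annually
Annual escrow total = $1,279.68 + $3,089.28 + $528.72 + $5,430.60 = $10,328.28
Monthly escrow = $10,328.28 / 12 = $860.69
Shortage spread = $982.44 / 12 = $81.87/mo
Adjusted monthly = $860.69 + $81.87 = $942.56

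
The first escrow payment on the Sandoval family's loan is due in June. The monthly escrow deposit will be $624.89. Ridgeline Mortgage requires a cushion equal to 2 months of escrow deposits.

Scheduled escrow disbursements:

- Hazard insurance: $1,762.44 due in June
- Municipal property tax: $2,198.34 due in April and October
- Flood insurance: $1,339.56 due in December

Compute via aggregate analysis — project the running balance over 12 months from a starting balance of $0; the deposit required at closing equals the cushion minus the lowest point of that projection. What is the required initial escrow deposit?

$2,387.33

Cushion = 2 × $624.89 = $1,249.78
Trial balance (start $0, +$624.89 each month, − disbursements):
  Jun: +$624.89 − $1,762.44 → -$1,137.55
  Jul: +$624.89 → -$512.66
  Aug: +$624.89 → $112.23
  Sep: +$624.89 → $737.12
  Oct: +$624.89 − $2,198.34 → -$836.33
  Nov: +$624.89 → -$211.44
  Dec: +$624.89 − $1,339.56 → -$926.11
  Jan: +$624.89 → -$301.22
  Feb: +$624.89 → $323.67
  Mar: +$624.89 → $948.56
  Apr: +$624.89 − $2,198.34 → -$624.89
  May: +$624.89 → $0.00
Lowest trial balance = -$1,137.55 (Jun)
Initial deposit = cushion − low point = $1,249.78 − (-$1,137.55) = $2,387.33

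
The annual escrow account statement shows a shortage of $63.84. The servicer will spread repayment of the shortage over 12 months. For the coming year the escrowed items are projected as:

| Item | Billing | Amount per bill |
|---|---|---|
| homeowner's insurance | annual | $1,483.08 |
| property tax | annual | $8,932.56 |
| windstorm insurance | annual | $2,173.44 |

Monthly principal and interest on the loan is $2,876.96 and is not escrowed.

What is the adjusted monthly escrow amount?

Homeowner's insurance — $1,483.08
Property tax — $8,932.56
Windstorm insurance — $2,173.44
Total per year = $1,483.08 + $8,932.56 + $2,173.44 = $12,589.08
Monthly escrow = $12,589.08 / 12 = $1,049.09
Monthly shortage recovery: $63.84 / 12 = $5.32
New monthly escrow = $1,049.09 + $5.32 = $1,054.41

$1,054.41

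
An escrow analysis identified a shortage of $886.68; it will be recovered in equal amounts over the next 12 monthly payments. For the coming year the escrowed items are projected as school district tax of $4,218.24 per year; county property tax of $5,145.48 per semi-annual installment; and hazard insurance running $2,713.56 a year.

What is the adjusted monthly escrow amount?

School district tax — $4,218.24
County property tax — $5,145.48 × 2 = $10,290.96
Hazard insurance — $2,713.56
Combined annual = $4,218.24 + $10,290.96 + $2,713.56 = $17,222.76
Base monthly escrow = $17,222.76 ÷ 12 = $1,435.23
Monthly shortage recovery: $886.68 ÷ 12 = $73.89
Adjusted monthly = $1,435.23 + $73.89 = $1,509.12

$1,509.12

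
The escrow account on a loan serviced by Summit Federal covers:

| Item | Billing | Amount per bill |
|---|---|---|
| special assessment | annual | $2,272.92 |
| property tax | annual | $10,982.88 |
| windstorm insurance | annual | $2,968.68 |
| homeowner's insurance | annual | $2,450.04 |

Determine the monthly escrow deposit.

Special assessment — $2,272.92 per year
Property tax — $10,982.88 per year
Windstorm insurance — $2,968.68 per year
Homeowner's insurance — $2,450.04 per year
Total annual escrow = $18,674.52
Monthly escrow = $18,674.52 ÷ 12 = $1,556.21

$1,556.21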